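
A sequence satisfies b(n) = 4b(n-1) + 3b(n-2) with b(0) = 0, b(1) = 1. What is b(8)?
Computing the sequence terms:
0, 1, 4, 19, 88, 409, 1900, 8827, 41008

41008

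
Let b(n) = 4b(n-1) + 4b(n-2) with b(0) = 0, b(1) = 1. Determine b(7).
Computing the sequence terms:
0, 1, 4, 20, 96, 464, 2240, 10816

10816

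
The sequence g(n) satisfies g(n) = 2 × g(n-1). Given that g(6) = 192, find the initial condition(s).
In general g(n) = 2ⁿ · g(0). At n = 6: g(0) = g(6) / 2^6 = 192 / 64 = 3.

g(0) = 3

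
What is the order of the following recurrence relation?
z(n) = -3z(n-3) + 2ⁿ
The order is the largest lag k for which z(n-k) appears. Here the deepest term is z(n-3) (the 2ⁿ term is non-homogeneous and does not affect the order), so the order is 3.

Order 3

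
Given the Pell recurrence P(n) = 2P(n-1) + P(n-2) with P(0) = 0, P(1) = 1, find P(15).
Computing the sequence terms:
0, 1, 2, 5, 12, 29, 70, 169, 408, 985, 2378, 5741, 13860, 33461, 80782, 195025

195025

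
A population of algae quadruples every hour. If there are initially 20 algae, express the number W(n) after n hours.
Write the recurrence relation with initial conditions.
Each hour multiplies the count by 4, so the count after n hours depends only on the count after n-1 hours: W(n) = 4 × W(n-1). The starting count gives W(0) = 20.
Unrolling n times gives the closed form W(n) = 20 × 4ⁿ.

W(n) = 4 × W(n-1), W(0) = 20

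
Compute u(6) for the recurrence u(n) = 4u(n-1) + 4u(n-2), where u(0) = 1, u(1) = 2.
Computing the sequence terms:
1, 2, 12, 56, 272, 1312, 6336

6336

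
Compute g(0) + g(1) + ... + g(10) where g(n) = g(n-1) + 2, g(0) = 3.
Computing the sequence terms: 3, 5, 7, 9, 11, 13, 15, 17, 19, 21, 23
Adding these values together:

143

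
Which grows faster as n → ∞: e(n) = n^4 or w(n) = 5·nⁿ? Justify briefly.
Comparing growth rates:
Growth-rate hierarchy: log n ≺ any polynomial ≺ any exponential cⁿ (c>1) ≺ n! ≺ nⁿ.
super-exponential nⁿ dominates polynomial degree 4 asymptotically.

w(n) grows faster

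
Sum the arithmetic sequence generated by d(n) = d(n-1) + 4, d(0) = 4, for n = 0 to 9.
Computing the sequence terms: 4, 8, 12, 16, 20, 24, 28, 32, 36, 40
Adding these values together:

220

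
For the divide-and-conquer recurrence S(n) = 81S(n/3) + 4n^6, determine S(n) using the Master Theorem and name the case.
Master Theorem template: S(n) = a·S(n/b) + f(n).
Here: a=81, b=3, f(n)=4n^6
Compute log_b(a) = log_3(81) = 4.
f(n) = 4n^6 = Ω(n^(4+ε)) with ε = 2, and the regularity condition holds (a·f(n/b) = (a/b^6)·f(n) with a/b^6 = 3^-2 < 1). Case 3: S(n) = Θ(f(n)) = Θ(n^6).

Case 3: S(n) = Θ(n^6)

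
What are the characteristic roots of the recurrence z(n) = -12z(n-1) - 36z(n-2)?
Substitute z(n) = rⁿ and divide through by rⁿ⁻²: r² + 12r + 36 = 0
Factor: (r + 6)² = 0, so r = -6 (double root).
General solution: z(n) = (A + Bn)·(-6)ⁿ

Characteristic: r² + 12r + 36 = 0, Roots: r = -6 (double root)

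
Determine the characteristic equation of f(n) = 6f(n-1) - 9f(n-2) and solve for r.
Substitute f(n) = rⁿ and divide through by rⁿ⁻²: r² - 6r + 9 = 0
Factor: (r - 3)² = 0, so r = 3 (double root).
General solution: f(n) = (A + Bn)·3ⁿ

Characteristic: r² - 6r + 9 = 0, Roots: r = 3 (double root)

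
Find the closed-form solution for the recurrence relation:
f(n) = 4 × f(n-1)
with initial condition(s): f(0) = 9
Recurrence: f(n) = 4 × f(n-1), initial: f(0) = 9.
Each term is 4 times the previous, so this is geometric with ratio 4. After n steps: f(n) = f(0)·4ⁿ = 9·4ⁿ.

f(n) = 9·4ⁿ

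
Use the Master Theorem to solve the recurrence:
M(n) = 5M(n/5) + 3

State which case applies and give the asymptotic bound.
Master Theorem template: M(n) = a·M(n/b) + f(n).
Here: a=5, b=5, f(n)=3
Compute log_b(a) = log_5(5) = 1.
f(n) = 3 = O(n^(1-ε)) with ε = 1. Case 1: M(n) = Θ(n^log_b(a)) = Θ(n).

Case 1: M(n) = Θ(n)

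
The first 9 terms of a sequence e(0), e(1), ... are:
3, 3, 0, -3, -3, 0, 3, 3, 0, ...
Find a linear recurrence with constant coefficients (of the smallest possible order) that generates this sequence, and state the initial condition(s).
Look for the lowest-order linear relation among consecutive terms.
Observation: e(n) - 1·e(n-1) - (-1)·e(n-2) = 0 holds for the shown terms, and no order-1 relation e(n) = α·e(n-1) + β fits.
Check at n=3: 1·0 + (-1)·3 = -3. ✓

e(n) = e(n-1) - e(n-2), e(0) = 3, e(1) = 3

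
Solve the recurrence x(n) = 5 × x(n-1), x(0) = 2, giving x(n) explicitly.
Recurrence: x(n) = 5 × x(n-1), initial: x(0) = 2.
Each term is 5 times the previous, so this is geometric with ratio 5. After n steps: x(n) = x(0)·5ⁿ = 2·5ⁿ.

x(n) = 2·5ⁿ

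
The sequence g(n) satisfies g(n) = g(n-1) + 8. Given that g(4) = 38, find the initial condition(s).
g(4) = g(0) + 4·8, so g(0) = 38 - 32 = 6.

g(0) = 6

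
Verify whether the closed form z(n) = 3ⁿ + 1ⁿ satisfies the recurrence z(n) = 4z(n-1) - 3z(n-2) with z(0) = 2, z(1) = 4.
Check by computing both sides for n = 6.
From the recurrence with z(0) = 2, z(1) = 4:
  z(0) = 2, z(1) = 4, z(2) = 10, z(3) = 28, z(4) = 82, z(5) = 244, z(6) = 730
  so the recurrence gives z(6) = 730.
From the proposed closed form z(n) = 3ⁿ + 1ⁿ:
  z(6) = 730.
Both sides give 730 at n = 6, and the initial condition(s) match, so the closed form is consistent.

Yes, the closed form is correct.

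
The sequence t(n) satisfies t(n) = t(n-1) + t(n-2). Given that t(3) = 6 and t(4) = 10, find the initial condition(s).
Work backwards using t(k) = t(k+2) - t(k+1):
t(2) = t(4) - t(3) = 10 - 6 = 4
t(1) = t(3) - t(2) = 6 - 4 = 2
t(0) = t(2) - t(1) = 4 - 2 = 2

t(0) = 2, t(1) = 2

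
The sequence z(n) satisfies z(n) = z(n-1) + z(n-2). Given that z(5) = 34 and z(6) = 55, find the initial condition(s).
Work backwards using z(k) = z(k+2) - z(k+1):
z(4) = z(6) - z(5) = 55 - 34 = 21
z(3) = z(5) - z(4) = 34 - 21 = 13
z(2) = z(4) - z(3) = 21 - 13 = 8
z(1) = z(3) - z(2) = 13 - 8 = 5
z(0) = z(2) - z(1) = 8 - 5 = 3

z(0) = 3, z(1) = 5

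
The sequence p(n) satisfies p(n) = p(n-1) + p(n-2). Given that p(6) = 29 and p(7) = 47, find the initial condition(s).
Work backwards using p(k) = p(k+2) - p(k+1):
p(5) = p(7) - p(6) = 47 - 29 = 18
p(4) = p(6) - p(5) = 29 - 18 = 11
p(3) = p(5) - p(4) = 18 - 11 = 7
p(2) = p(4) - p(3) = 11 - 7 = 4
p(1) = p(3) - p(2) = 7 - 4 = 3
p(0) = p(2) - p(1) = 4 - 3 = 1

p(0) = 1, p(1) = 3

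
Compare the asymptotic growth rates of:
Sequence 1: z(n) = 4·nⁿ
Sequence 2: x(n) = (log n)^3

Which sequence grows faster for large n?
Comparing growth rates:
Growth-rate hierarchy: log n ≺ any polynomial ≺ any exponential cⁿ (c>1) ≺ n! ≺ nⁿ.
super-exponential nⁿ dominates polylogarithmic (log n)^3 asymptotically.

z(n) grows faster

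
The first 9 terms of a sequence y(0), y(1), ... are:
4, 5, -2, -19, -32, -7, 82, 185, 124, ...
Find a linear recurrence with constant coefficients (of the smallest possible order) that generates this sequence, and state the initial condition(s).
Look for the lowest-order linear relation among consecutive terms.
Observation: y(n) - 2·y(n-1) - (-3)·y(n-2) = 0 holds for the shown terms, and no order-1 relation y(n) = α·y(n-1) + β fits.
Check at n=3: 2·-2 + (-3)·5 = -19. ✓

y(n) = 2y(n-1) - 3y(n-2), y(0) = 4, y(1) = 5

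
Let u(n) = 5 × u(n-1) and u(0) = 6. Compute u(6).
Computing step by step:
u(0) = 6
u(1) = 5 × 6 = 30
u(2) = 5 × 30 = 150
u(3) = 5 × 150 = 750
u(4) = 5 × 750 = 3750
u(5) = 5 × 3750 = 18750
u(6) = 5 × 18750 = 93750

93750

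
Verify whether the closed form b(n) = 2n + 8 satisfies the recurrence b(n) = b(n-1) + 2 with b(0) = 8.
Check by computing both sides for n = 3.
From the recurrence with b(0) = 8:
  b(0) = 8, b(1) = 10, b(2) = 12, b(3) = 14
  so the recurrence gives b(3) = 14.
From the proposed closed form b(n) = 2n + 8:
  b(3) = 14.
Both sides give 14 at n = 3, and the initial condition(s) match, so the closed form is consistent.

Yes, the closed form is correct.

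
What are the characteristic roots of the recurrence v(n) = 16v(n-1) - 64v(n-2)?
Substitute v(n) = rⁿ and divide through by rⁿ⁻²: r² - 16r + 64 = 0
Factor: (r - 8)² = 0, so r = 8 (double root).
General solution: v(n) = (A + Bn)·8ⁿ

Characteristic: r² - 16r + 64 = 0, Roots: r = 8 (double root)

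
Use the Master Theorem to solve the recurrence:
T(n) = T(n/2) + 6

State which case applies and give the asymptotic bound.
Master Theorem template: T(n) = a·T(n/b) + f(n).
Here: a=1, b=2, f(n)=6
Compute log_b(a) = log_2(1) = 0.
f(n) = 6 = Θ(1). Case 2: T(n) = Θ(log n).

Case 2: T(n) = Θ(log n)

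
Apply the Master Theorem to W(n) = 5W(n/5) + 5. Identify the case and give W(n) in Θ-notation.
Master Theorem template: W(n) = a·W(n/b) + f(n).
Here: a=5, b=5, f(n)=5
Compute log_b(a) = log_5(5) = 1.
f(n) = 5 = O(n^(1-ε)) with ε = 1. Case 1: W(n) = Θ(n^log_b(a)) = Θ(n).

Case 1: W(n) = Θ(n)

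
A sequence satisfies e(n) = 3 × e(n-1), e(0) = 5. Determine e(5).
Computing step by step:
e(0) = 5
e(1) = 3 × 5 = 15
e(2) = 3 × 15 = 45
e(3) = 3 × 45 = 135
e(4) = 3 × 135 = 405
e(5) = 3 × 405 = 1215

1215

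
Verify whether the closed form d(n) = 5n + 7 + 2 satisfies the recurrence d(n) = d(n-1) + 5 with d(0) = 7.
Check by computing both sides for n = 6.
From the recurrence with d(0) = 7:
  d(0) = 7, d(1) = 12, d(2) = 17, d(3) = 22, d(4) = 27, d(5) = 32, d(6) = 37
  so the recurrence gives d(6) = 37.
From the proposed closed form d(n) = 5n + 7 + 2:
  d(6) = 39.
The recurrence gives 37 but the closed form gives 39, so the closed form does not satisfy the recurrence.

No, the closed form is incorrect.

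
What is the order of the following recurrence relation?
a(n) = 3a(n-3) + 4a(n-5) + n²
The order is the largest lag k for which a(n-k) appears. Here the deepest term is a(n-5) (the n² term is non-homogeneous and does not affect the order), so the order is 5.

Order 5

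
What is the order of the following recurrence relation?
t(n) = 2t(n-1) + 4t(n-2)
The order is the largest lag k for which t(n-k) appears. Here the deepest term is t(n-2), so the order is 2.

Order 2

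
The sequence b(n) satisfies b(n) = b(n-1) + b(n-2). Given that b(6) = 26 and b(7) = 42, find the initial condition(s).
Work backwards using b(k) = b(k+2) - b(k+1):
b(5) = b(7) - b(6) = 42 - 26 = 16
b(4) = b(6) - b(5) = 26 - 16 = 10
b(3) = b(5) - b(4) = 16 - 10 = 6
b(2) = b(4) - b(3) = 10 - 6 = 4
b(1) = b(3) - b(2) = 6 - 4 = 2
b(0) = b(2) - b(1) = 4 - 2 = 2

b(0) = 2, b(1) = 2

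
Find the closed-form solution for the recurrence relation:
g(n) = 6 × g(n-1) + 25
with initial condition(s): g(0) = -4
Recurrence: g(n) = 6 × g(n-1) + 25, initial: g(0) = -4.
Try g(n) = A·6ⁿ + C. Substituting: A·6ⁿ + C = 6(A·6ⁿ⁻¹ + C) + 25 = A·6ⁿ + 6C + 25, so C = 6C + 25, giving C = -5. Then g(0) = A - 5 = -4 gives A = 1.

g(n) = 6ⁿ - 5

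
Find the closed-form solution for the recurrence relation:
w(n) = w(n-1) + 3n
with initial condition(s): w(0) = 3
Recurrence: w(n) = w(n-1) + 3n, initial: w(0) = 3.
Telescoping: w(n) = w(0) + 3·Σᵢ₌₁ⁿ i = 3 + 3·n(n+1)/2.

w(n) = 3·n(n+1)/2 + 3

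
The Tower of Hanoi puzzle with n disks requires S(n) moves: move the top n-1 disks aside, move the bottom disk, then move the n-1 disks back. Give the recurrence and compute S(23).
Moving n disks = move the top n-1 disks aside (S(n-1) moves) + move the largest disk (1 move) + move the n-1 disks back on top (S(n-1) moves), so S(n) = 2S(n-1) + 1, with S(1) = 1 (a single disk takes one move).
First terms: 1, 3, 7, 15, 31, 63, … — each is one less than a power of 2. Indeed S(n) + 1 = 2(S(n-1) + 1) with S(1) + 1 = 2, so S(n) + 1 = 2ⁿ and S(n) = 2ⁿ - 1.
Hence S(23) = 2^23 - 1 = 8388608 - 1 = 8388607.

S(n) = 2S(n-1) + 1, S(1) = 1; S(23) = 8388607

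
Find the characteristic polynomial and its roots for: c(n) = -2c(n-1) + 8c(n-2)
Substitute c(n) = rⁿ and divide through by rⁿ⁻²: r² + 2r - 8 = 0
Factor: (r + 4)(r - 2) = 0, so r = -4, 2.
General solution: c(n) = A·(-4)ⁿ + B·2ⁿ

Characteristic: r² + 2r - 8 = 0, Roots: r = -4, 2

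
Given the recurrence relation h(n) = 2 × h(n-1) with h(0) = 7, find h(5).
Computing step by step:
h(0) = 7
h(1) = 2 × 7 = 14
h(2) = 2 × 14 = 28
h(3) = 2 × 28 = 56
h(4) = 2 × 56 = 112
h(5) = 2 × 112 = 224

224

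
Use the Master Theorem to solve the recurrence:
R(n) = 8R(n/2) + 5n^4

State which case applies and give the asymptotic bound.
Master Theorem template: R(n) = a·R(n/b) + f(n).
Here: a=8, b=2, f(n)=5n^4
Compute log_b(a) = log_2(8) = 3.
f(n) = 5n^4 = Ω(n^(3+ε)) with ε = 1, and the regularity condition holds (a·f(n/b) = (a/b^4)·f(n) with a/b^4 = 2^-1 < 1). Case 3: R(n) = Θ(f(n)) = Θ(n^4).

Case 3: R(n) = Θ(n^4)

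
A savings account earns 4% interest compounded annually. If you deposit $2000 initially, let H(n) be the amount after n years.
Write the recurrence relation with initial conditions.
Each year the balance grows by 4%, i.e. is multiplied by 1 + 4/100 = 1.04, so H(n) = 1.04 × H(n-1). The initial deposit gives H(0) = 2000.
Unrolling gives the closed form H(n) = 2000 × (1.04)ⁿ.

H(n) = 1.04 × H(n-1), H(0) = 2000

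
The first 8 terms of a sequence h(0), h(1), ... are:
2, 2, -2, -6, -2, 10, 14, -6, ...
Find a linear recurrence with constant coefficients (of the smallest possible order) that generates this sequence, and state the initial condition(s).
Look for the lowest-order linear relation among consecutive terms.
Observation: h(n) - 1·h(n-1) - (-2)·h(n-2) = 0 holds for the shown terms, and no order-1 relation h(n) = α·h(n-1) + β fits.
Check at n=3: 1·-2 + (-2)·2 = -6. ✓

h(n) = h(n-1) - 2h(n-2), h(0) = 2, h(1) = 2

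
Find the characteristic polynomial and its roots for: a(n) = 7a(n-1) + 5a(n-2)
Substitute a(n) = rⁿ and divide through by rⁿ⁻²: r² - 7r - 5 = 0
Discriminant: 7² + 4·5 = 69, not a perfect square, so by the quadratic formula r = (7 ± √69)/2.
General solution: a(n) = A·r₁ⁿ + B·r₂ⁿ where r₁,r₂ = (7 ± √69)/2

Characteristic: r² - 7r - 5 = 0, Roots: r = (7 ± √69)/2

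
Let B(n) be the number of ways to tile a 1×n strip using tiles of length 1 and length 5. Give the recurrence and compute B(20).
Condition on the last tile: it has length 1 (leaving a 1×(n-1) strip) or length 5 (leaving a 1×(n-5) strip), so B(n) = B(n-1) + B(n-5) (order-5 linear recurrence).
For 0 ≤ i < 5 only unit tiles fit, so B(i) = 1.
Iterating the recurrence: B(5) = 2, B(6) = 3, B(7) = 4, B(8) = 5, B(9) = 6, B(10) = 8, B(11) = 11, B(12) = 15, B(13) = 20, B(14) = 26, B(15) = 34, B(16) = 45, B(17) = 60, B(18) = 80, B(19) = 106, B(20) = 140.

B(n) = B(n-1) + B(n-5), with B(i) = 1 for 0 ≤ i < 5; B(20) = 140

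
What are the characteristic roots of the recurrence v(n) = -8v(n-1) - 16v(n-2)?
Substitute v(n) = rⁿ and divide through by rⁿ⁻²: r² + 8r + 16 = 0
Factor: (r + 4)² = 0, so r = -4 (double root).
General solution: v(n) = (A + Bn)·(-4)ⁿ

Characteristic: r² + 8r + 16 = 0, Roots: r = -4 (double root)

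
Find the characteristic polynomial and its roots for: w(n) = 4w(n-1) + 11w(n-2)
Substitute w(n) = rⁿ and divide through by rⁿ⁻²: r² - 4r - 11 = 0
Discriminant: 4² + 4·11 = 60, not a perfect square, so by the quadratic formula r = (4 ± √60)/2.
General solution: w(n) = A·r₁ⁿ + B·r₂ⁿ where r₁,r₂ = (4 ± √60)/2

Characteristic: r² - 4r - 11 = 0, Roots: r = (4 ± √60)/2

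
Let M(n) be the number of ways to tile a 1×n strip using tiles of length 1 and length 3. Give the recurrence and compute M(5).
Condition on the last tile: it has length 1 (leaving a 1×(n-1) strip) or length 3 (leaving a 1×(n-3) strip), so M(n) = M(n-1) + M(n-3) (order-3 linear recurrence).
For 0 ≤ i < 3 only unit tiles fit, so M(i) = 1.
Iterating the recurrence: M(3) = 2, M(4) = 3, M(5) = 4.

M(n) = M(n-1) + M(n-3), with M(i) = 1 for 0 ≤ i < 3; M(5) = 4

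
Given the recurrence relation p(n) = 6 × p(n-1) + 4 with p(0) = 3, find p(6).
Computing step by step:
p(0) = 3
p(1) = 6 × 3 + 4 = 22
p(2) = 6 × 22 + 4 = 136
p(3) = 6 × 136 + 4 = 820
p(4) = 6 × 820 + 4 = 4924
p(5) = 6 × 4924 + 4 = 29548
p(6) = 6 × 29548 + 4 = 177292

177292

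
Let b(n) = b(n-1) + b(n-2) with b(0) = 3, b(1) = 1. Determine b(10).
Computing the sequence terms:
3, 1, 4, 5, 9, 14, 23, 37, 60, 97, 157

157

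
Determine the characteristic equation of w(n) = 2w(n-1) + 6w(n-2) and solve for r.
Substitute w(n) = rⁿ and divide through by rⁿ⁻²: r² - 2r - 6 = 0
Discriminant: 2² + 4·6 = 28, not a perfect square, so by the quadratic formula r = (2 ± √28)/2.
General solution: w(n) = A·r₁ⁿ + B·r₂ⁿ where r₁,r₂ = (2 ± √28)/2

Characteristic: r² - 2r - 6 = 0, Roots: r = (2 ± √28)/2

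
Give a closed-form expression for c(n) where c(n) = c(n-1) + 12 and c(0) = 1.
Recurrence: c(n) = c(n-1) + 12, initial: c(0) = 1.
Each step adds 12, so c(n) = c(0) + 12n = 12n + 1.

c(n) = 12n + 1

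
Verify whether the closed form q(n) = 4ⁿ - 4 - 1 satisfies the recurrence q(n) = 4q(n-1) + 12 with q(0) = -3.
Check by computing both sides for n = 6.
From the recurrence with q(0) = -3:
  q(0) = -3, q(1) = 0, q(2) = 12, q(3) = 60, q(4) = 252, q(5) = 1020, q(6) = 4092
  so the recurrence gives q(6) = 4092.
From the proposed closed form q(n) = 4ⁿ - 4 - 1:
  q(6) = 4091.
The recurrence gives 4092 but the closed form gives 4091, so the closed form does not satisfy the recurrence.

No, the closed form is incorrect.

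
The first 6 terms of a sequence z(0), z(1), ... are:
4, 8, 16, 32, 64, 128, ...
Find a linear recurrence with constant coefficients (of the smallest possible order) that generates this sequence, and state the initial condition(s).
Look for the lowest-order linear relation among consecutive terms.
Observation: each term is 2× the previous.
Check at n=2: 2·8 = 16. ✓

z(n) = 2 × z(n-1), z(0) = 4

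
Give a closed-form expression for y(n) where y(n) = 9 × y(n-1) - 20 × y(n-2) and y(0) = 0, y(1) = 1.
Recurrence: y(n) = 9 × y(n-1) - 20 × y(n-2), initial: y(0) = 0, y(1) = 1.
Characteristic equation: r² - 9r + 20 = 0, which factors as (r - 5)(r - 4) = 0, so r = 5, 4. General solution y(n) = A·5ⁿ + B·4ⁿ. From y(0) = 0: A + B = 0. From y(1) = 1: 5A + 4B = 1. Solving gives A = 1, B = -1.

y(n) = 5ⁿ - 4ⁿ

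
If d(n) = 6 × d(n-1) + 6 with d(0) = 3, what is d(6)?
Computing step by step:
d(0) = 3
d(1) = 6 × 3 + 6 = 24
d(2) = 6 × 24 + 6 = 150
d(3) = 6 × 150 + 6 = 906
d(4) = 6 × 906 + 6 = 5442
d(5) = 6 × 5442 + 6 = 32658
d(6) = 6 × 32658 + 6 = 195954

195954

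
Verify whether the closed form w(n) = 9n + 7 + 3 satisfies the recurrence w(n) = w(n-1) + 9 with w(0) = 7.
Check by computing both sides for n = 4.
From the recurrence with w(0) = 7:
  w(0) = 7, w(1) = 16, w(2) = 25, w(3) = 34, w(4) = 43
  so the recurrence gives w(4) = 43.
From the proposed closed form w(n) = 9n + 7 + 3:
  w(4) = 46.
The recurrence gives 43 but the closed form gives 46, so the closed form does not satisfy the recurrence.

No, the closed form is incorrect.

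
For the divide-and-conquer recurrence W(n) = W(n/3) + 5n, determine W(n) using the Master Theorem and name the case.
Master Theorem template: W(n) = a·W(n/b) + f(n).
Here: a=1, b=3, f(n)=5n
Compute log_b(a) = log_3(1) = 0.
f(n) = 5n = Ω(n^(0+ε)) with ε = 1, and the regularity condition holds (a·f(n/b) = (a/b^1)·f(n) with a/b^1 = 3^-1 < 1). Case 3: W(n) = Θ(f(n)) = Θ(n).

Case 3: W(n) = Θ(n)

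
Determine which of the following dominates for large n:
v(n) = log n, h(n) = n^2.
Comparing growth rates:
Growth-rate hierarchy: log n ≺ any polynomial ≺ any exponential cⁿ (c>1) ≺ n! ≺ nⁿ.
polynomial degree 2 dominates logarithmic asymptotically.

h(n) grows faster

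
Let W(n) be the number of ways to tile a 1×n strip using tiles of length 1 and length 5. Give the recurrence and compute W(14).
Condition on the last tile: it has length 1 (leaving a 1×(n-1) strip) or length 5 (leaving a 1×(n-5) strip), so W(n) = W(n-1) + W(n-5) (order-5 linear recurrence).
For 0 ≤ i < 5 only unit tiles fit, so W(i) = 1.
Iterating the recurrence: W(5) = 2, W(6) = 3, W(7) = 4, W(8) = 5, W(9) = 6, W(10) = 8, W(11) = 11, W(12) = 15, W(13) = 20, W(14) = 26.

W(n) = W(n-1) + W(n-5), with W(i) = 1 for 0 ≤ i < 5; W(14) = 26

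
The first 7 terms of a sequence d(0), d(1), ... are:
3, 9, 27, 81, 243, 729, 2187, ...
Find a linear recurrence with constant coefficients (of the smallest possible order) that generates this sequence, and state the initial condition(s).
Look for the lowest-order linear relation among consecutive terms.
Observation: each term is 3× the previous.
Check at n=2: 3·9 = 27. ✓

d(n) = 3 × d(n-1), d(0) = 3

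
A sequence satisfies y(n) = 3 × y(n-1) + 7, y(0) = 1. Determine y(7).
Computing step by step:
y(0) = 1
y(1) = 3 × 1 + 7 = 10
y(2) = 3 × 10 + 7 = 37
y(3) = 3 × 37 + 7 = 118
y(4) = 3 × 118 + 7 = 361
y(5) = 3 × 361 + 7 = 1090
y(6) = 3 × 1090 + 7 = 3277
y(7) = 3 × 3277 + 7 = 9838

9838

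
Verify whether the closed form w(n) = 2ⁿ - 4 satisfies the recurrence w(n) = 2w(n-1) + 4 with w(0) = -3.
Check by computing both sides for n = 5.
From the recurrence with w(0) = -3:
  w(0) = -3, w(1) = -2, w(2) = 0, w(3) = 4, w(4) = 12, w(5) = 28
  so the recurrence gives w(5) = 28.
From the proposed closed form w(n) = 2ⁿ - 4:
  w(5) = 28.
Both sides give 28 at n = 5, and the initial condition(s) match, so the closed form is consistent.

Yes, the closed form is correct.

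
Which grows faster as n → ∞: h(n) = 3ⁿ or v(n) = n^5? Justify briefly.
Comparing growth rates:
Growth-rate hierarchy: log n ≺ any polynomial ≺ any exponential cⁿ (c>1) ≺ n! ≺ nⁿ.
exponential base 3 dominates polynomial degree 5 asymptotically.

h(n) grows faster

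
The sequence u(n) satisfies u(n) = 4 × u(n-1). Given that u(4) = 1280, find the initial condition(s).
In general u(n) = 4ⁿ · u(0). At n = 4: u(0) = u(4) / 4^4 = 1280 / 256 = 5.

u(0) = 5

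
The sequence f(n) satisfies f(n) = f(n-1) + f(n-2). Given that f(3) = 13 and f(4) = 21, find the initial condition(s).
Work backwards using f(k) = f(k+2) - f(k+1):
f(2) = f(4) - f(3) = 21 - 13 = 8
f(1) = f(3) - f(2) = 13 - 8 = 5
f(0) = f(2) - f(1) = 8 - 5 = 3

f(0) = 3, f(1) = 5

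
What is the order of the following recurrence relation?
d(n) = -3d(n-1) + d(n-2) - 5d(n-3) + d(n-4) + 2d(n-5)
The order is the largest lag k for which d(n-k) appears. Here the deepest term is d(n-5), so the order is 5.

Order 5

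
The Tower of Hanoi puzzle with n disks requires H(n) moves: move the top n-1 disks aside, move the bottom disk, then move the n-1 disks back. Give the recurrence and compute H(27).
Moving n disks = move the top n-1 disks aside (H(n-1) moves) + move the largest disk (1 move) + move the n-1 disks back on top (H(n-1) moves), so H(n) = 2H(n-1) + 1, with H(1) = 1 (a single disk takes one move).
First terms: 1, 3, 7, 15, 31, 63, … — each is one less than a power of 2. Indeed H(n) + 1 = 2(H(n-1) + 1) with H(1) + 1 = 2, so H(n) + 1 = 2ⁿ and H(n) = 2ⁿ - 1.
Hence H(27) = 2^27 - 1 = 134217728 - 1 = 134217727.

H(n) = 2H(n-1) + 1, H(1) = 1; H(27) = 134217727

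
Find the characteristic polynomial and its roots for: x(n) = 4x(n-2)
Substitute x(n) = rⁿ and divide through by rⁿ⁻²: r² - 4 = 0
Factor: (r + 2)(r - 2) = 0, so r = -2, 2.
General solution: x(n) = A·(-2)ⁿ + B·2ⁿ

Characteristic: r² - 4 = 0, Roots: r = -2, 2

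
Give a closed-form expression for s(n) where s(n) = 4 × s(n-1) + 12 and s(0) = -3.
Recurrence: s(n) = 4 × s(n-1) + 12, initial: s(0) = -3.
Try s(n) = A·4ⁿ + C. Substituting: A·4ⁿ + C = 4(A·4ⁿ⁻¹ + C) + 12 = A·4ⁿ + 4C + 12, so C = 4C + 12, giving C = -4. Then s(0) = A - 4 = -3 gives A = 1.

s(n) = 4ⁿ - 4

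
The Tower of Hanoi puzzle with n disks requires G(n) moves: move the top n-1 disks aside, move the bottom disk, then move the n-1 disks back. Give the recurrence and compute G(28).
Moving n disks = move the top n-1 disks aside (G(n-1) moves) + move the largest disk (1 move) + move the n-1 disks back on top (G(n-1) moves), so G(n) = 2G(n-1) + 1, with G(1) = 1 (a single disk takes one move).
First terms: 1, 3, 7, 15, 31, 63, … — each is one less than a power of 2. Indeed G(n) + 1 = 2(G(n-1) + 1) with G(1) + 1 = 2, so G(n) + 1 = 2ⁿ and G(n) = 2ⁿ - 1.
Hence G(28) = 2^28 - 1 = 268435456 - 1 = 268435455.

G(n) = 2G(n-1) + 1, G(1) = 1; G(28) = 268435455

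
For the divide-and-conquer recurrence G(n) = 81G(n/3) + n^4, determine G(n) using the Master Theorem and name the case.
Master Theorem template: G(n) = a·G(n/b) + f(n).
Here: a=81, b=3, f(n)=n^4
Compute log_b(a) = log_3(81) = 4.
f(n) = n^4 = Θ(n^4). Case 2: G(n) = Θ(n^4 log n).

Case 2: G(n) = Θ(n^4 log n)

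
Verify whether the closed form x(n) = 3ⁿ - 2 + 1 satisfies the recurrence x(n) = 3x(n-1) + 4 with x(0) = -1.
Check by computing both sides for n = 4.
From the recurrence with x(0) = -1:
  x(0) = -1, x(1) = 1, x(2) = 7, x(3) = 25, x(4) = 79
  so the recurrence gives x(4) = 79.
From the proposed closed form x(n) = 3ⁿ - 2 + 1:
  x(4) = 80.
The recurrence gives 79 but the closed form gives 80, so the closed form does not satisfy the recurrence.

No, the closed form is incorrect.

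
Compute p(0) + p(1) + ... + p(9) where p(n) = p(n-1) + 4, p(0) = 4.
Computing the sequence terms: 4, 8, 12, 16, 20, 24, 28, 32, 36, 40
Adding these values together:

220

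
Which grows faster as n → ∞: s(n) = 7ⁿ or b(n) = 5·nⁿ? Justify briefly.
Comparing growth rates:
Growth-rate hierarchy: log n ≺ any polynomial ≺ any exponential cⁿ (c>1) ≺ n! ≺ nⁿ.
super-exponential nⁿ dominates exponential base 7 asymptotically.

b(n) grows faster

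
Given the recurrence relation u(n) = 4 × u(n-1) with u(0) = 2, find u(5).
Computing step by step:
u(0) = 2
u(1) = 4 × 2 = 8
u(2) = 4 × 8 = 32
u(3) = 4 × 32 = 128
u(4) = 4 × 128 = 512
u(5) = 4 × 512 = 2048

2048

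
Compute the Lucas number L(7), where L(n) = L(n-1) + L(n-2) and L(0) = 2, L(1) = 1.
Computing the sequence terms:
2, 1, 3, 4, 7, 11, 18, 29

29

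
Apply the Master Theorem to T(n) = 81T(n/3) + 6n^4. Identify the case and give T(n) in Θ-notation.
Master Theorem template: T(n) = a·T(n/b) + f(n).
Here: a=81, b=3, f(n)=6n^4
Compute log_b(a) = log_3(81) = 4.
f(n) = 6n^4 = Θ(n^4). Case 2: T(n) = Θ(n^4 log n).

Case 2: T(n) = Θ(n^4 log n)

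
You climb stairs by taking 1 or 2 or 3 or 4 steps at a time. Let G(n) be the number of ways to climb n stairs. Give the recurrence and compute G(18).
Condition on the size of the last step (1 to 4): before it there were n-1, …, n-4 stairs climbed, and these cases are disjoint, so G(n) = G(n-1) + G(n-2) + G(n-3) + G(n-4) (order-4 linear recurrence).
Initial conditions by direct count (compositions of i into parts ≤ 4): G(1) = 1; G(2) = 2; G(3) = 4; G(4) = 8.
Iterating the recurrence: G(5) = 15, G(6) = 29, G(7) = 56, G(8) = 108, G(9) = 208, G(10) = 401, G(11) = 773, G(12) = 1490, G(13) = 2872, G(14) = 5536, G(15) = 10671, G(16) = 20569, G(17) = 39648, G(18) = 76424.

G(n) = G(n-1) + G(n-2) + G(n-3) + G(n-4), G(1) = 1, G(2) = 2, G(3) = 4, G(4) = 8; G(18) = 76424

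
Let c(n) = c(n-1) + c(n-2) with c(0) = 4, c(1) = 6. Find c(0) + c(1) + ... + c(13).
Computing the sequence terms: 4, 6, 10, 16, 26, 42, 68, 110, 178, 288, 466, 754, 1220, 1974
Adding these values together:

5162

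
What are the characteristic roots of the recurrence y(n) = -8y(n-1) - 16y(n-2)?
Substitute y(n) = rⁿ and divide through by rⁿ⁻²: r² + 8r + 16 = 0
Factor: (r + 4)² = 0, so r = -4 (double root).
General solution: y(n) = (A + Bn)·(-4)ⁿ

Characteristic: r² + 8r + 16 = 0, Roots: r = -4 (double root)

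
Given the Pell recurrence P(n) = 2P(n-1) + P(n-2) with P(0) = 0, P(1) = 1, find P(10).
Computing the sequence terms:
0, 1, 2, 5, 12, 29, 70, 169, 408, 985, 2378

2378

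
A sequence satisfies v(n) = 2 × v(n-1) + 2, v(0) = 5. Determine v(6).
Computing step by step:
v(0) = 5
v(1) = 2 × 5 + 2 = 12
v(2) = 2 × 12 + 2 = 26
v(3) = 2 × 26 + 2 = 54
v(4) = 2 × 54 + 2 = 110
v(5) = 2 × 110 + 2 = 222
v(6) = 2 × 222 + 2 = 446

446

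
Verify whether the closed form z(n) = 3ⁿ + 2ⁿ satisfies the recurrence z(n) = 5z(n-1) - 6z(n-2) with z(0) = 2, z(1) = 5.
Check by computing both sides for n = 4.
From the recurrence with z(0) = 2, z(1) = 5:
  z(0) = 2, z(1) = 5, z(2) = 13, z(3) = 35, z(4) = 97
  so the recurrence gives z(4) = 97.
From the proposed closed form z(n) = 3ⁿ + 2ⁿ:
  z(4) = 97.
Both sides give 97 at n = 4, and the initial condition(s) match, so the closed form is consistent.

Yes, the closed form is correct.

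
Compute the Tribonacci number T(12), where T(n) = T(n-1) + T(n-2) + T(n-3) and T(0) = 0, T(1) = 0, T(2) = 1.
Computing the sequence terms:
0, 0, 1, 1, 2, 4, 7, 13, 24, 44, 81, 149, 274

274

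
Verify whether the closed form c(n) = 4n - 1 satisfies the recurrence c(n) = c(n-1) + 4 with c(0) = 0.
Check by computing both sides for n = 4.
From the recurrence with c(0) = 0:
  c(0) = 0, c(1) = 4, c(2) = 8, c(3) = 12, c(4) = 16
  so the recurrence gives c(4) = 16.
From the proposed closed form c(n) = 4n - 1:
  c(4) = 15.
The recurrence gives 16 but the closed form gives 15, so the closed form does not satisfy the recurrence.

No, the closed form is incorrect.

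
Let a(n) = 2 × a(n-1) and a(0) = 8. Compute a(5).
Computing step by step:
a(0) = 8
a(1) = 2 × 8 = 16
a(2) = 2 × 16 = 32
a(3) = 2 × 32 = 64
a(4) = 2 × 64 = 128
a(5) = 2 × 128 = 256

256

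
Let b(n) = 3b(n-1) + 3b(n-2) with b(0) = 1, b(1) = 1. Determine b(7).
Computing the sequence terms:
1, 1, 6, 21, 81, 306, 1161, 4401

4401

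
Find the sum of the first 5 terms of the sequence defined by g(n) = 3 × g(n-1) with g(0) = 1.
Computing the sequence terms: 1, 3, 9, 27, 81
Adding these values together:

121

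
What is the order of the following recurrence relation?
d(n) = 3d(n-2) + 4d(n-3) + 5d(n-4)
The order is the largest lag k for which d(n-k) appears. Here the deepest term is d(n-4), so the order is 4.

Order 4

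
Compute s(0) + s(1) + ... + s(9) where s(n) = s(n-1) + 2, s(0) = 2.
Computing the sequence terms: 2, 4, 6, 8, 10, 12, 14, 16, 18, 20
Adding these values together:

110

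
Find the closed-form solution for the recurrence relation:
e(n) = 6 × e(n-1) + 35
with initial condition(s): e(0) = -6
Recurrence: e(n) = 6 × e(n-1) + 35, initial: e(0) = -6.
Try e(n) = A·6ⁿ + C. Substituting: A·6ⁿ + C = 6(A·6ⁿ⁻¹ + C) + 35 = A·6ⁿ + 6C + 35, so C = 6C + 35, giving C = -7. Then e(0) = A - 7 = -6 gives A = 1.

e(n) = 6ⁿ - 7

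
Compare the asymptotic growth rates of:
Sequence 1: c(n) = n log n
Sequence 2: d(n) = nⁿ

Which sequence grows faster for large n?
Comparing growth rates:
Growth-rate hierarchy: log n ≺ any polynomial ≺ any exponential cⁿ (c>1) ≺ n! ≺ nⁿ.
super-exponential nⁿ dominates polynomial degree 1 (with log factor) asymptotically.

d(n) grows faster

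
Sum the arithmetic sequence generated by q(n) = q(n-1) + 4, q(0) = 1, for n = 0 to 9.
Computing the sequence terms: 1, 5, 9, 13, 17, 21, 25, 29, 33, 37
Adding these values together:

190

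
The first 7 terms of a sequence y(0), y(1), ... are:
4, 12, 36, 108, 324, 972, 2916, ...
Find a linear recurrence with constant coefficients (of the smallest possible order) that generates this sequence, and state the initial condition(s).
Look for the lowest-order linear relation among consecutive terms.
Observation: each term is 3× the previous.
Check at n=2: 3·12 = 36. ✓

y(n) = 3 × y(n-1), y(0) = 4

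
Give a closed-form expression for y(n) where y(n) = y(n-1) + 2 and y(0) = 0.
Recurrence: y(n) = y(n-1) + 2, initial: y(0) = 0.
Each step adds 2, so y(n) = y(0) + 2n = 2n.

y(n) = 2n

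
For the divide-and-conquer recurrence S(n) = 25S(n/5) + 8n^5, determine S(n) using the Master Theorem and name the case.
Master Theorem template: S(n) = a·S(n/b) + f(n).
Here: a=25, b=5, f(n)=8n^5
Compute log_b(a) = log_5(25) = 2.
f(n) = 8n^5 = Ω(n^(2+ε)) with ε = 3, and the regularity condition holds (a·f(n/b) = (a/b^5)·f(n) with a/b^5 = 5^-3 < 1). Case 3: S(n) = Θ(f(n)) = Θ(n^5).

Case 3: S(n) = Θ(n^5)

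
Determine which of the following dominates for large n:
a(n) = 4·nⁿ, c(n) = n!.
Comparing growth rates:
Growth-rate hierarchy: log n ≺ any polynomial ≺ any exponential cⁿ (c>1) ≺ n! ≺ nⁿ.
super-exponential nⁿ dominates factorial asymptotically.

a(n) grows faster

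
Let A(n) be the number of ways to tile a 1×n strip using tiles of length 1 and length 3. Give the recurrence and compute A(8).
Condition on the last tile: it has length 1 (leaving a 1×(n-1) strip) or length 3 (leaving a 1×(n-3) strip), so A(n) = A(n-1) + A(n-3) (order-3 linear recurrence).
For 0 ≤ i < 3 only unit tiles fit, so A(i) = 1.
Iterating the recurrence: A(3) = 2, A(4) = 3, A(5) = 4, A(6) = 6, A(7) = 9, A(8) = 13.

A(n) = A(n-1) + A(n-3), with A(i) = 1 for 0 ≤ i < 3; A(8) = 13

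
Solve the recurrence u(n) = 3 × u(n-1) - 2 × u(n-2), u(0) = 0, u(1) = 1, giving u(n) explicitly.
Recurrence: u(n) = 3 × u(n-1) - 2 × u(n-2), initial: u(0) = 0, u(1) = 1.
Characteristic equation: r² - 3r + 2 = 0, which factors as (r - 2)(r - 1) = 0, so r = 2, 1. General solution u(n) = A·2ⁿ + B·1ⁿ. From u(0) = 0: A + B = 0. From u(1) = 1: 2A + 1B = 1. Solving gives A = 1, B = -1.

u(n) = 2ⁿ - 1ⁿ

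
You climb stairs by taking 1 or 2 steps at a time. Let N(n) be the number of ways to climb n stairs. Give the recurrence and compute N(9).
Condition on the size of the last step (1 to 2): before it there were n-1, …, n-2 stairs climbed, and these cases are disjoint, so N(n) = N(n-1) + N(n-2) (Fibonacci-type sequence).
Initial conditions by direct count (compositions of i into parts ≤ 2): N(1) = 1; N(2) = 2.
Iterating the recurrence: N(3) = 3, N(4) = 5, N(5) = 8, N(6) = 13, N(7) = 21, N(8) = 34, N(9) = 55.

N(n) = N(n-1) + N(n-2), N(1) = 1, N(2) = 2; N(9) = 55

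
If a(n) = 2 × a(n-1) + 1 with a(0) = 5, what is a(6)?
Computing step by step:
a(0) = 5
a(1) = 2 × 5 + 1 = 11
a(2) = 2 × 11 + 1 = 23
a(3) = 2 × 23 + 1 = 47
a(4) = 2 × 47 + 1 = 95
a(5) = 2 × 95 + 1 = 191
a(6) = 2 × 191 + 1 = 383

383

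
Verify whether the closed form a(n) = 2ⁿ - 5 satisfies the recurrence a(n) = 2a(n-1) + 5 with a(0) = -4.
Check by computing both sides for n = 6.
From the recurrence with a(0) = -4:
  a(0) = -4, a(1) = -3, a(2) = -1, a(3) = 3, a(4) = 11, a(5) = 27, a(6) = 59
  so the recurrence gives a(6) = 59.
From the proposed closed form a(n) = 2ⁿ - 5:
  a(6) = 59.
Both sides give 59 at n = 6, and the initial condition(s) match, so the closed form is consistent.

Yes, the closed form is correct.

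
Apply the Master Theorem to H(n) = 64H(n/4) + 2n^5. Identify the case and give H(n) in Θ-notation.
Master Theorem template: H(n) = a·H(n/b) + f(n).
Here: a=64, b=4, f(n)=2n^5
Compute log_b(a) = log_4(64) = 3.
f(n) = 2n^5 = Ω(n^(3+ε)) with ε = 2, and the regularity condition holds (a·f(n/b) = (a/b^5)·f(n) with a/b^5 = 4^-2 < 1). Case 3: H(n) = Θ(f(n)) = Θ(n^5).

Case 3: H(n) = Θ(n^5)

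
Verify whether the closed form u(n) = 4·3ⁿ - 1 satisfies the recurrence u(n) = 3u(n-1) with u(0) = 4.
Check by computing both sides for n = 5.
From the recurrence with u(0) = 4:
  u(0) = 4, u(1) = 12, u(2) = 36, u(3) = 108, u(4) = 324, u(5) = 972
  so the recurrence gives u(5) = 972.
From the proposed closed form u(n) = 4·3ⁿ - 1:
  u(5) = 971.
The recurrence gives 972 but the closed form gives 971, so the closed form does not satisfy the recurrence.

No, the closed form is incorrect.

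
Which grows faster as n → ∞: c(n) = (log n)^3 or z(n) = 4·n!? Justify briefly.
Comparing growth rates:
Growth-rate hierarchy: log n ≺ any polynomial ≺ any exponential cⁿ (c>1) ≺ n! ≺ nⁿ.
factorial dominates polylogarithmic (log n)^3 asymptotically.

z(n) grows faster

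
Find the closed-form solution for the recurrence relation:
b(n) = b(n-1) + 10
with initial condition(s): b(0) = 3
Recurrence: b(n) = b(n-1) + 10, initial: b(0) = 3.
Each step adds 10, so b(n) = b(0) + 10n = 10n + 3.

b(n) = 10n + 3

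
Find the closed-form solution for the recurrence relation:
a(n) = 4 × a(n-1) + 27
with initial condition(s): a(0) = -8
Recurrence: a(n) = 4 × a(n-1) + 27, initial: a(0) = -8.
Try a(n) = A·4ⁿ + C. Substituting: A·4ⁿ + C = 4(A·4ⁿ⁻¹ + C) + 27 = A·4ⁿ + 4C + 27, so C = 4C + 27, giving C = -9. Then a(0) = A - 9 = -8 gives A = 1.

a(n) = 4ⁿ - 9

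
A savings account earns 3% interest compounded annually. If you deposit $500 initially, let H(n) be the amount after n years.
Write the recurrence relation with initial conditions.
Each year the balance grows by 3%, i.e. is multiplied by 1 + 3/100 = 1.03, so H(n) = 1.03 × H(n-1). The initial deposit gives H(0) = 500.
Unrolling gives the closed form H(n) = 500 × (1.03)ⁿ.

H(n) = 1.03 × H(n-1), H(0) = 500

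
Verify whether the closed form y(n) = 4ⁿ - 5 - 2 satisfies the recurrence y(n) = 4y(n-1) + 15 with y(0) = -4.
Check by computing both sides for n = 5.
From the recurrence with y(0) = -4:
  y(0) = -4, y(1) = -1, y(2) = 11, y(3) = 59, y(4) = 251, y(5) = 1019
  so the recurrence gives y(5) = 1019.
From the proposed closed form y(n) = 4ⁿ - 5 - 2:
  y(5) = 1017.
The recurrence gives 1019 but the closed form gives 1017, so the closed form does not satisfy the recurrence.

No, the closed form is incorrect.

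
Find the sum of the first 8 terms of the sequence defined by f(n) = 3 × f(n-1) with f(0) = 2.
Computing the sequence terms: 2, 6, 18, 54, 162, 486, 1458, 4374
Adding these values together:

6560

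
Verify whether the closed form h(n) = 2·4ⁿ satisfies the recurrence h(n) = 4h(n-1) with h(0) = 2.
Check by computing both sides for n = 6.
From the recurrence with h(0) = 2:
  h(0) = 2, h(1) = 8, h(2) = 32, h(3) = 128, h(4) = 512, h(5) = 2048, h(6) = 8192
  so the recurrence gives h(6) = 8192.
From the proposed closed form h(n) = 2·4ⁿ:
  h(6) = 8192.
Both sides give 8192 at n = 6, and the initial condition(s) match, so the closed form is consistent.

Yes, the closed form is correct.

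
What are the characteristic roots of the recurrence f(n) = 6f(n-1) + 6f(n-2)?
Substitute f(n) = rⁿ and divide through by rⁿ⁻²: r² - 6r - 6 = 0
Discriminant: 6² + 4·6 = 60, not a perfect square, so by the quadratic formula r = (6 ± √60)/2.
General solution: f(n) = A·r₁ⁿ + B·r₂ⁿ where r₁,r₂ = (6 ± √60)/2

Characteristic: r² - 6r - 6 = 0, Roots: r = (6 ± √60)/2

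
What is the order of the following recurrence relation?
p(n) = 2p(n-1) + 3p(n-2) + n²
The order is the largest lag k for which p(n-k) appears. Here the deepest term is p(n-2) (the n² term is non-homogeneous and does not affect the order), so the order is 2.

Order 2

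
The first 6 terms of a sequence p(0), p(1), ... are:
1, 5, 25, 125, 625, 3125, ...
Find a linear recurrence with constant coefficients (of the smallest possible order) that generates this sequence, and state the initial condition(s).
Look for the lowest-order linear relation among consecutive terms.
Observation: each term is 5× the previous.
Check at n=2: 5·5 = 25. ✓

p(n) = 5 × p(n-1), p(0) = 1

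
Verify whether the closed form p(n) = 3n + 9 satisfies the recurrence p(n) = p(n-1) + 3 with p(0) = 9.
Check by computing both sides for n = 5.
From the recurrence with p(0) = 9:
  p(0) = 9, p(1) = 12, p(2) = 15, p(3) = 18, p(4) = 21, p(5) = 24
  so the recurrence gives p(5) = 24.
From the proposed closed form p(n) = 3n + 9:
  p(5) = 24.
Both sides give 24 at n = 5, and the initial condition(s) match, so the closed form is consistent.

Yes, the closed form is correct.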